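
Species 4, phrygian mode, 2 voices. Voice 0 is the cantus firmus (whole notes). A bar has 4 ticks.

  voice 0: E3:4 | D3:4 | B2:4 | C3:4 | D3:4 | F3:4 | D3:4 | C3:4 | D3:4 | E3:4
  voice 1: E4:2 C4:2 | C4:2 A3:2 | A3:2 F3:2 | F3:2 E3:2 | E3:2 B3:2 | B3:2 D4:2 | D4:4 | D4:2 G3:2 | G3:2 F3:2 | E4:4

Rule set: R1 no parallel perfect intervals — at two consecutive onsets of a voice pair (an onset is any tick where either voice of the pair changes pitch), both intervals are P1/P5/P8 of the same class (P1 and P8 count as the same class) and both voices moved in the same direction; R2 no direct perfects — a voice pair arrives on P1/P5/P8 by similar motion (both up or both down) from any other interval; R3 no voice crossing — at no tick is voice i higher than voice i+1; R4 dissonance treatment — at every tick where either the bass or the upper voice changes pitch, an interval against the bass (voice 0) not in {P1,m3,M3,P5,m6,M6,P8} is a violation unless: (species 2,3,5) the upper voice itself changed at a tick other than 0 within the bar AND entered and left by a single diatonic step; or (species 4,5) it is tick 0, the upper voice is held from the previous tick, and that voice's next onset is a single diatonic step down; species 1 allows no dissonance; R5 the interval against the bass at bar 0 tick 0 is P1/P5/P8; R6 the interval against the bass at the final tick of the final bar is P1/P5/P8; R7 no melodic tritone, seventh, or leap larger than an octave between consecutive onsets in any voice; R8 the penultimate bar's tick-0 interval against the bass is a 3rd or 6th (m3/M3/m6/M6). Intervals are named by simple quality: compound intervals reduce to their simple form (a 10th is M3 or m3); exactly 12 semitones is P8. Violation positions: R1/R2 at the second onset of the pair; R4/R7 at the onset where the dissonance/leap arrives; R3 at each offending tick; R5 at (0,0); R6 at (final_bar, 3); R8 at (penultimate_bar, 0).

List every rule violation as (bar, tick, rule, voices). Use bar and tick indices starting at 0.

(1, 0, R4, (0, 1))
(2, 0, R4, (0, 1))
(2, 2, R4, (0, 1))
(4, 0, R4, (0, 1))
(5, 0, R4, (0, 1))
(7, 0, R4, (0, 1))
(8, 0, R8, (0, 1))
(9, 0, R2, (0, 1))
(9, 0, R7, (1,))

bar 0: v0=E3 v1=E4 downbeat P8
bar 1: v0=D3 v1=C4 downbeat m7
bar 2: v0=B2 v1=A3 downbeat m7
bar 3: v0=C3 v1=F3 downbeat P4
bar 4: v0=D3 v1=E3 downbeat M2
bar 5: v0=F3 v1=B3 downbeat TT
bar 6: v0=D3 v1=D4 downbeat P8
bar 7: v0=C3 v1=D4 downbeat M2
bar 8: v0=D3 v1=G3 downbeat P4
bar 9: v0=E3 v1=E4 downbeat P8
  -> R4 @ bar 1 tick 0 v(0, 1): D3/C4 m7 untreated
  -> R4 @ bar 2 tick 0 v(0, 1): B2/A3 m7 untreated
  -> R4 @ bar 2 tick 2 v(0, 1): B2/F3 TT untreated
  -> R4 @ bar 4 tick 0 v(0, 1): D3/E3 M2 untreated
  -> R4 @ bar 5 tick 0 v(0, 1): F3/B3 TT untreated
  -> R4 @ bar 7 tick 0 v(0, 1): C3/D4 M2 untreated
  -> R8 @ bar 8 tick 0 v(0, 1): penult P4 not 3rd/6th
  -> R2 @ bar 9 tick 0 v(0, 1): D3/F3 m3 -> E3/E4 P8 similar
  -> R7 @ bar 9 tick 0 v(1,): F3->E4 leap 11st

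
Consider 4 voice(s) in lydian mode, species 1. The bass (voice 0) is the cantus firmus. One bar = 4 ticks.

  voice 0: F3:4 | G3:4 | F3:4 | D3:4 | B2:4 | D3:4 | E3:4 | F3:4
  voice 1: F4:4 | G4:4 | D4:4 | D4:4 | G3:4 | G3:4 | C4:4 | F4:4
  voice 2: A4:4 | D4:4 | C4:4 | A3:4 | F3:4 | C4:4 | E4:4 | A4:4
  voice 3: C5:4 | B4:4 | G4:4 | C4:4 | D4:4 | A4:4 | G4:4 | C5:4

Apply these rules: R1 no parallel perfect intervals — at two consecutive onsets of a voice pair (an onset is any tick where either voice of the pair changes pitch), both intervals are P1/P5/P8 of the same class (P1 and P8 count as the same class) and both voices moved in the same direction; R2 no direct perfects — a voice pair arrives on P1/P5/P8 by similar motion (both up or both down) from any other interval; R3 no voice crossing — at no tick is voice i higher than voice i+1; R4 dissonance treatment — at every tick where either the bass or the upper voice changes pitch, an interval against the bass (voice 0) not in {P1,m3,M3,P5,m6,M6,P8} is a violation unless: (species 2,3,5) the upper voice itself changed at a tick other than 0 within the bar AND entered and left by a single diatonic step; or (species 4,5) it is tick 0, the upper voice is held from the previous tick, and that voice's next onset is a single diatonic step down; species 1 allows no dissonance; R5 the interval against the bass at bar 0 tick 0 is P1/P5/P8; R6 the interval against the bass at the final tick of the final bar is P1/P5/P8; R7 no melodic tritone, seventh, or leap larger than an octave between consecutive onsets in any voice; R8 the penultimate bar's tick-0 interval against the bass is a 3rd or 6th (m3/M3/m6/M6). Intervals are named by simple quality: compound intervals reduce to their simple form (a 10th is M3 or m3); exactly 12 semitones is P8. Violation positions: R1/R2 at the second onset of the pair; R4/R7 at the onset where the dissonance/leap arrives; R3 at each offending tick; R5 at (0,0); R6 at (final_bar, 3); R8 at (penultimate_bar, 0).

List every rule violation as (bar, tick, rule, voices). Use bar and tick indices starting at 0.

(0, 0, R5, (0, 2))
(1, 0, R1, (0, 1))
(1, 0, R3, (1, 2))
(1, 1, R3, (1, 2))
(1, 2, R3, (1, 2))
(1, 3, R3, (1, 2))
(2, 0, R1, (0, 2))
(2, 0, R2, (2, 3))
(2, 0, R3, (1, 2))
(2, 0, R4, (0, 3))
(2, 1, R3, (1, 2))
(2, 2, R3, (1, 2))
(2, 3, R3, (1, 2))
(3, 0, R1, (0, 2))
(3, 0, R3, (1, 2))
(3, 0, R4, (0, 3))
(3, 1, R3, (1, 2))
(3, 2, R3, (1, 2))
(3, 3, R3, (1, 2))
(4, 0, R3, (1, 2))
(4, 0, R4, (0, 2))
(4, 1, R3, (1, 2))
(4, 2, R3, (1, 2))
(4, 3, R3, (1, 2))
(5, 0, R2, (0, 3))
(5, 0, R4, (0, 1))
(5, 0, R4, (0, 2))
(6, 0, R2, (0, 2))
(6, 0, R8, (0, 2))
(7, 0, R1, (1, 3))
(7, 0, R2, (0, 1))
(7, 0, R2, (0, 3))
(7, 3, R6, (0, 2))

bar 0: v0=F3 v1=F4 v2=A4 v3=C5 downbeat P5
bar 1: v0=G3 v1=G4 v2=D4 v3=B4 downbeat M3
bar 2: v0=F3 v1=D4 v2=C4 v3=G4 downbeat M2
bar 3: v0=D3 v1=D4 v2=A3 v3=C4 downbeat m7
bar 4: v0=B2 v1=G3 v2=F3 v3=D4 downbeat m3
bar 5: v0=D3 v1=G3 v2=C4 v3=A4 downbeat P5
bar 6: v0=E3 v1=C4 v2=E4 v3=G4 downbeat m3
bar 7: v0=F3 v1=F4 v2=A4 v3=C5 downbeat P5
  -> R5 @ bar 0 tick 0 v(0, 2): opens on M3
  -> R1 @ bar 1 tick 0 v(0, 1): F3/F4 P8 -> G3/G4 P8 similar
  -> R3 @ bar 1 tick 0 v(1, 2): G4 above D4
  -> R3 @ bar 1 tick 1 v(1, 2): G4 above D4
  -> R3 @ bar 1 tick 2 v(1, 2): G4 above D4
  -> R3 @ bar 1 tick 3 v(1, 2): G4 above D4
  -> R1 @ bar 2 tick 0 v(0, 2): G3/D4 P5 -> F3/C4 P5 similar
  -> R2 @ bar 2 tick 0 v(2, 3): D4/B4 M6 -> C4/G4 P5 similar
  -> R3 @ bar 2 tick 0 v(1, 2): D4 above C4
  -> R4 @ bar 2 tick 0 v(0, 3): F3/G4 M2 untreated
  -> R3 @ bar 2 tick 1 v(1, 2): D4 above C4
  -> R3 @ bar 2 tick 2 v(1, 2): D4 above C4
  -> R3 @ bar 2 tick 3 v(1, 2): D4 above C4
  -> R1 @ bar 3 tick 0 v(0, 2): F3/C4 P5 -> D3/A3 P5 similar
  -> R3 @ bar 3 tick 0 v(1, 2): D4 above A3
  -> R4 @ bar 3 tick 0 v(0, 3): D3/C4 m7 untreated
  -> R3 @ bar 3 tick 1 v(1, 2): D4 above A3
  -> R3 @ bar 3 tick 2 v(1, 2): D4 above A3
  -> R3 @ bar 3 tick 3 v(1, 2): D4 above A3
  -> R3 @ bar 4 tick 0 v(1, 2): G3 above F3
  -> R4 @ bar 4 tick 0 v(0, 2): B2/F3 TT untreated
  -> R3 @ bar 4 tick 1 v(1, 2): G3 above F3
  -> R3 @ bar 4 tick 2 v(1, 2): G3 above F3
  -> R3 @ bar 4 tick 3 v(1, 2): G3 above F3
  -> R2 @ bar 5 tick 0 v(0, 3): B2/D4 m3 -> D3/A4 P5 similar
  -> R4 @ bar 5 tick 0 v(0, 1): D3/G3 P4 untreated
  -> R4 @ bar 5 tick 0 v(0, 2): D3/C4 m7 untreated
  -> R2 @ bar 6 tick 0 v(0, 2): D3/C4 m7 -> E3/E4 P8 similar
  -> R8 @ bar 6 tick 0 v(0, 2): penult P8 not 3rd/6th
  -> R1 @ bar 7 tick 0 v(1, 3): C4/G4 P5 -> F4/C5 P5 similar
  -> R2 @ bar 7 tick 0 v(0, 1): E3/C4 m6 -> F3/F4 P8 similar
  -> R2 @ bar 7 tick 0 v(0, 3): E3/G4 m3 -> F3/C5 P5 similar
  -> R6 @ bar 7 tick 3 v(0, 2): closes on M3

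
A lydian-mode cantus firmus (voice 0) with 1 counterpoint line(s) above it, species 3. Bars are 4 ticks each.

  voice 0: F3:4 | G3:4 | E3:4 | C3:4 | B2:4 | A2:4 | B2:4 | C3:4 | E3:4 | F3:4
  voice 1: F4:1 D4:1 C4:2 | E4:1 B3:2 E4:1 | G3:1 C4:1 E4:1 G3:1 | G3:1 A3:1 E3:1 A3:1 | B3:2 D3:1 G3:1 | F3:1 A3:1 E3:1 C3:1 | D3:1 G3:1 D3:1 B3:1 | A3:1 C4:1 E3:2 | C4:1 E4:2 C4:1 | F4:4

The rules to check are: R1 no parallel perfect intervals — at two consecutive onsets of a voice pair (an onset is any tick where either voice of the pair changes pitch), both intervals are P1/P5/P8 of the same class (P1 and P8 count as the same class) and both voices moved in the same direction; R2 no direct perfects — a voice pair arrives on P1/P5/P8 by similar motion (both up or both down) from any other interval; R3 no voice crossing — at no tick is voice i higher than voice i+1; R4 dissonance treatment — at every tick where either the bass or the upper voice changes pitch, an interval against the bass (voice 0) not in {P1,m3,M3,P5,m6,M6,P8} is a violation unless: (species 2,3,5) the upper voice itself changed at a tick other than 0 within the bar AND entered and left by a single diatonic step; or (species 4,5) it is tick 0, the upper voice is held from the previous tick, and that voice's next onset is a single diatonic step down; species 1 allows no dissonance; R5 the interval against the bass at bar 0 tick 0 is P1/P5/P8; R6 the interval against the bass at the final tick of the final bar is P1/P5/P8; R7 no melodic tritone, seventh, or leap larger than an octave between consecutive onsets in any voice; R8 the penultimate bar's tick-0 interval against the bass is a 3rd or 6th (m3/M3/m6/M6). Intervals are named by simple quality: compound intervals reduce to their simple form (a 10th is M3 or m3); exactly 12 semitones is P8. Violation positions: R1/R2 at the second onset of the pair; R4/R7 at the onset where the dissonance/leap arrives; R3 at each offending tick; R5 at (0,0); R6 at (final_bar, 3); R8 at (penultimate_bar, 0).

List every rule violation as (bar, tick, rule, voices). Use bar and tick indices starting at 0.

(9, 0, R2, (0, 1))

bar 0: v0=F3 v1=F4 downbeat P8
bar 1: v0=G3 v1=E4 downbeat M6
bar 2: v0=E3 v1=G3 downbeat m3
bar 3: v0=C3 v1=G3 downbeat P5
bar 4: v0=B2 v1=B3 downbeat P8
bar 5: v0=A2 v1=F3 downbeat m6
bar 6: v0=B2 v1=D3 downbeat m3
bar 7: v0=C3 v1=A3 downbeat M6
bar 8: v0=E3 v1=C4 downbeat m6
bar 9: v0=F3 v1=F4 downbeat P8
  -> R2 @ bar 9 tick 0 v(0, 1): E3/C4 m6 -> F3/F4 P8 similar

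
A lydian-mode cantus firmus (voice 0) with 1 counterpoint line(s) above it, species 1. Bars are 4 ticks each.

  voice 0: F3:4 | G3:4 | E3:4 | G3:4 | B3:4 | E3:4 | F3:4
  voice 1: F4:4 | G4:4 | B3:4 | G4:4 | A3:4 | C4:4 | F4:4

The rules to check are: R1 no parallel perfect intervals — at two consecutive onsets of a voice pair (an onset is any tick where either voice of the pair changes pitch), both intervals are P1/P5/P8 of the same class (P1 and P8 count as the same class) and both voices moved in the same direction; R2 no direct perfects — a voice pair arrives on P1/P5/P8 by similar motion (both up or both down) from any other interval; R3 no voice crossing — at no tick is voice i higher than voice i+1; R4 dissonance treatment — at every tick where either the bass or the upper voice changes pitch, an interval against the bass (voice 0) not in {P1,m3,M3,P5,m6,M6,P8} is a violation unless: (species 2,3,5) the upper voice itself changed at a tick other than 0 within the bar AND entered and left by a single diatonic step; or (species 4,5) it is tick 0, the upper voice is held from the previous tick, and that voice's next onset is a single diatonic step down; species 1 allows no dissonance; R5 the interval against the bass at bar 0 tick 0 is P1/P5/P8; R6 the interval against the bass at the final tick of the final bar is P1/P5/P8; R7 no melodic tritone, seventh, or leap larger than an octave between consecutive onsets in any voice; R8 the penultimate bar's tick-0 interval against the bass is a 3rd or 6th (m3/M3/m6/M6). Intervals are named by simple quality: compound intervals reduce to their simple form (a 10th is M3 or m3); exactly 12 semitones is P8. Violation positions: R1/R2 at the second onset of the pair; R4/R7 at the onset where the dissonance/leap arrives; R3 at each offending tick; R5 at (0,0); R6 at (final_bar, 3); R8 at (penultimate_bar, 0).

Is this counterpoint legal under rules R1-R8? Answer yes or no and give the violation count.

No (10 violations)

bar 0: v0=F3 v1=F4 (P8)
bar 1: v0=G3 v1=G4 (P8)
bar 2: v0=E3 v1=B3 (P5)
bar 3: v0=G3 v1=G4 (P8)
bar 4: v0=B3 v1=A3 (M2)
bar 5: v0=E3 v1=C4 (m6)
bar 6: v0=F3 v1=F4 (P8)
  R1 @ bar1.0: F3/F4 P8 -> G3/G4 P8 similar
  R2 @ bar2.0: G3/G4 P8 -> E3/B3 P5 similar
  R2 @ bar3.0: E3/B3 P5 -> G3/G4 P8 similar
  R3 @ bar4.0: B3 above A3
  R4 @ bar4.0: B3/A3 M2 untreated
  R7 @ bar4.0: G4->A3 leap 10st
  R3 @ bar4.1: B3 above A3
  R3 @ bar4.2: B3 above A3
  R3 @ bar4.3: B3 above A3
  R2 @ bar6.0: E3/C4 m6 -> F3/F4 P8 similar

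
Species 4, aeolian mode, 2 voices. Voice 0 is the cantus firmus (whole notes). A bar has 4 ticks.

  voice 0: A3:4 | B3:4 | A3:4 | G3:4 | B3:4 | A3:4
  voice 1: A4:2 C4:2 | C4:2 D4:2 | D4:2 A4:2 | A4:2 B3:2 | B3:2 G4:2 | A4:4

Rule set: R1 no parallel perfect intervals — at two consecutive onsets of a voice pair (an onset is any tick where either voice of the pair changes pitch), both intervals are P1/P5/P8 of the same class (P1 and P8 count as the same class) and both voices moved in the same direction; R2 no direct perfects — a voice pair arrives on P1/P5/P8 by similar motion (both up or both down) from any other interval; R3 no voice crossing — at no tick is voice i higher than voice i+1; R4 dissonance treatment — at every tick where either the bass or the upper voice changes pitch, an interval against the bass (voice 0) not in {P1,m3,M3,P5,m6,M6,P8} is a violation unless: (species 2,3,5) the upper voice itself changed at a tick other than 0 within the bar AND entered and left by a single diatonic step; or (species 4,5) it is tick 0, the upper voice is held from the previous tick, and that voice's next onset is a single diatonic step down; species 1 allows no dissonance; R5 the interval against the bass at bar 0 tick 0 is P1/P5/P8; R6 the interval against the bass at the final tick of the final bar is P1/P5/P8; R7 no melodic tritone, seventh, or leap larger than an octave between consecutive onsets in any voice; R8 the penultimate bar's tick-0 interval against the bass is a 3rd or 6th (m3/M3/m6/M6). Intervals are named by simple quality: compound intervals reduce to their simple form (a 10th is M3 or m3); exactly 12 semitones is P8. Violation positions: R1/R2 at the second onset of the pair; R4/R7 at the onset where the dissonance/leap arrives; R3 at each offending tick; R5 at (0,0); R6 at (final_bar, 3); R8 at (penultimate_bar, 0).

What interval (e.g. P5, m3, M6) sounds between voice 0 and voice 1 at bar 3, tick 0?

voice 0=G3 voice 1=A4 -> M2

M2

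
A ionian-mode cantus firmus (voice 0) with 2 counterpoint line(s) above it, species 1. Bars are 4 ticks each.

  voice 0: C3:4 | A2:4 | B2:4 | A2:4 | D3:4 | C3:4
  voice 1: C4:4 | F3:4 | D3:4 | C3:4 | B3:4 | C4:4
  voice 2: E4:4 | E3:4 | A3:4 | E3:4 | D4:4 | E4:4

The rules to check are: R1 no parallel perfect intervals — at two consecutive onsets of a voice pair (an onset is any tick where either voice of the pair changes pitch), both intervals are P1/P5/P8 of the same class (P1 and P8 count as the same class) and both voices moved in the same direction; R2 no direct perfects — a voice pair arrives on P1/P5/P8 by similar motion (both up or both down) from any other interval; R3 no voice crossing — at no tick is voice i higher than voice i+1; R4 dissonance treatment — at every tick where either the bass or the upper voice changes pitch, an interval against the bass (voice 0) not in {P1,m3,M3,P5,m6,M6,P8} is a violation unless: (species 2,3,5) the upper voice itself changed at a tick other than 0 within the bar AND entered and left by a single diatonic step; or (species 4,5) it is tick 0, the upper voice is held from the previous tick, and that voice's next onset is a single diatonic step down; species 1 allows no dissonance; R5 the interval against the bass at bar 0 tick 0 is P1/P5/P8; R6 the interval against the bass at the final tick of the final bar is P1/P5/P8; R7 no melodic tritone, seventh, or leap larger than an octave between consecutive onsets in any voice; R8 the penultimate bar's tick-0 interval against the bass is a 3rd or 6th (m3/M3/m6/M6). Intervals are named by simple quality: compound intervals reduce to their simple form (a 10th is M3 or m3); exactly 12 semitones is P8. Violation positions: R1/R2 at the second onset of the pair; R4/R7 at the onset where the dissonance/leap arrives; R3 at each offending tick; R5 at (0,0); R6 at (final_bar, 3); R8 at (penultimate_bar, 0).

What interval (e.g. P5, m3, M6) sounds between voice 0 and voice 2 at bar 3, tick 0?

P5

voice 0=A2 voice 2=E3 -> P5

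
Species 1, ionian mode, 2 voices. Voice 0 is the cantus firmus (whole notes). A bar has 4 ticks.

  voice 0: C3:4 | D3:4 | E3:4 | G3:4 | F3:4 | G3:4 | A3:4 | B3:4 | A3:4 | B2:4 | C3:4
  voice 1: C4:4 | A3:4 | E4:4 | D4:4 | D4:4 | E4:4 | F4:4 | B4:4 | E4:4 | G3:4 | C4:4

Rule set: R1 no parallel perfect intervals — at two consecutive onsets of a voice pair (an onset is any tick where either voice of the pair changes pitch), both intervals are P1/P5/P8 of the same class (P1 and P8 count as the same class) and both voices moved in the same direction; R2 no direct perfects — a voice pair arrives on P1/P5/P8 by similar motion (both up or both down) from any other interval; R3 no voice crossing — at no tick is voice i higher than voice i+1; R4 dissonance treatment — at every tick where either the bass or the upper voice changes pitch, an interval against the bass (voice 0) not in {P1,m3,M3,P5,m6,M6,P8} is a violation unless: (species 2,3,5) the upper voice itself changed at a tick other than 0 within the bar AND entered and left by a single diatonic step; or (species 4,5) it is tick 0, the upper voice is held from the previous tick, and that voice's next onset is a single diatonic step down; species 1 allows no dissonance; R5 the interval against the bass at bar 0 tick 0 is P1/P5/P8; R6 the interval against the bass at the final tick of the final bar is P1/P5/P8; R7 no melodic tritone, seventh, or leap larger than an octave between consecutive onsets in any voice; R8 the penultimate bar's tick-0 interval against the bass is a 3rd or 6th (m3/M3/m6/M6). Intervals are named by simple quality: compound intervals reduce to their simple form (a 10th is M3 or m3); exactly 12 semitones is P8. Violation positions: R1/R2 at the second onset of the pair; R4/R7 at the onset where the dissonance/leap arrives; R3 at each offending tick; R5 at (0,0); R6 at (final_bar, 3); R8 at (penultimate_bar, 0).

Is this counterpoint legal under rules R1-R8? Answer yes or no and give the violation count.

bar 0: v0=C3 v1=C4 (P8)
bar 1: v0=D3 v1=A3 (P5)
bar 2: v0=E3 v1=E4 (P8)
bar 3: v0=G3 v1=D4 (P5)
bar 4: v0=F3 v1=D4 (M6)
bar 5: v0=G3 v1=E4 (M6)
bar 6: v0=A3 v1=F4 (m6)
bar 7: v0=B3 v1=B4 (P8)
bar 8: v0=A3 v1=E4 (P5)
bar 9: v0=B2 v1=G3 (m6)
bar 10: v0=C3 v1=C4 (P8)
  R2 @ bar2.0: D3/A3 P5 -> E3/E4 P8 similar
  R2 @ bar7.0: A3/F4 m6 -> B3/B4 P8 similar
  R7 @ bar7.0: F4->B4 leap 6st
  R2 @ bar8.0: B3/B4 P8 -> A3/E4 P5 similar
  R7 @ bar9.0: A3->B2 leap 10st
  R2 @ bar10.0: B2/G3 m6 -> C3/C4 P8 similar

No (6 violations)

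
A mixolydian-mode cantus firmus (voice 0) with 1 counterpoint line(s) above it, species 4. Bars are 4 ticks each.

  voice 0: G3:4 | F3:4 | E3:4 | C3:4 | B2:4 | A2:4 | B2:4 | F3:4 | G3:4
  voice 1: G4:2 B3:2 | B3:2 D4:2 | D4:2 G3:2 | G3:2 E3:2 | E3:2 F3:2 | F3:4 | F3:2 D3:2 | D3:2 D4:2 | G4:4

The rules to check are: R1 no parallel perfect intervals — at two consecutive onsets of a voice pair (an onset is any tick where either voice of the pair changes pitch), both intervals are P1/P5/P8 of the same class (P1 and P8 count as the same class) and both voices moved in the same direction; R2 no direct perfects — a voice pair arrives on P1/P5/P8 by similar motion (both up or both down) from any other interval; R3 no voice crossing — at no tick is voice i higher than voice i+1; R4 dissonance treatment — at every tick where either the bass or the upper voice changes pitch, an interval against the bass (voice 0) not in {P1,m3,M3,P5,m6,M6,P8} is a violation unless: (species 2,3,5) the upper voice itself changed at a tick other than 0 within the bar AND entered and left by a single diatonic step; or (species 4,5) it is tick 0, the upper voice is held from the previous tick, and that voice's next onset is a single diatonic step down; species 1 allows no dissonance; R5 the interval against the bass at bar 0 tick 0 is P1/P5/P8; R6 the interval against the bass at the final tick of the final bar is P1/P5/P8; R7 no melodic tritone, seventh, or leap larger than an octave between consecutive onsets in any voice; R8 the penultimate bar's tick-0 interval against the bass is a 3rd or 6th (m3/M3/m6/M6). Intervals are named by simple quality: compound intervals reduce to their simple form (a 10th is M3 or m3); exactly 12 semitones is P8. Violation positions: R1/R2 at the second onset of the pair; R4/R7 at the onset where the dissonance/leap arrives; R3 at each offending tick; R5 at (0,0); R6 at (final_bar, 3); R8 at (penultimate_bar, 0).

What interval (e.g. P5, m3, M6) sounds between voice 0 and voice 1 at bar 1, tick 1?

TT

voice 0=F3 voice 1=B3 -> TT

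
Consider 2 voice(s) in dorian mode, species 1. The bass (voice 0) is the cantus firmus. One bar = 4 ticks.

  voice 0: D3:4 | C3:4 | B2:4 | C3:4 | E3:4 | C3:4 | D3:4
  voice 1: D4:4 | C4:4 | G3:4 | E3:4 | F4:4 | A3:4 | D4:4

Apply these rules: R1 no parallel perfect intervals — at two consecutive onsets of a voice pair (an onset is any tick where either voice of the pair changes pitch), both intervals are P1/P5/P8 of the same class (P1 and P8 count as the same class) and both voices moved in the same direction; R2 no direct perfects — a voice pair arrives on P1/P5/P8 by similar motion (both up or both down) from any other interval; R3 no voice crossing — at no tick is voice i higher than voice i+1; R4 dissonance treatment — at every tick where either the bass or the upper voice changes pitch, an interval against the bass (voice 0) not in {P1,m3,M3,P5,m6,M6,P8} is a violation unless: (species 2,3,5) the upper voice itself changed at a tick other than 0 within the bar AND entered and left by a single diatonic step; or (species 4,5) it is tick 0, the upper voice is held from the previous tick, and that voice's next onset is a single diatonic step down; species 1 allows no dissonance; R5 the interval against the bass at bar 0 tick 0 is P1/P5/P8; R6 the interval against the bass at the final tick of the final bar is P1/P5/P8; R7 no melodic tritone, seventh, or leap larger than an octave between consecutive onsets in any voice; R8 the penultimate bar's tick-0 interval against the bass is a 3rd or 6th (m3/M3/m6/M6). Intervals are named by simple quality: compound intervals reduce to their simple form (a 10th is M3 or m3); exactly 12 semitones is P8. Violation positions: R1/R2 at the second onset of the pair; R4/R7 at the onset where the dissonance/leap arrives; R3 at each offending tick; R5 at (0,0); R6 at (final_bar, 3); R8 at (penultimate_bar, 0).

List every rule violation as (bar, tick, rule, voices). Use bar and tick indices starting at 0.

bar 0: v0=D3 v1=D4 downbeat P8
bar 1: v0=C3 v1=C4 downbeat P8
bar 2: v0=B2 v1=G3 downbeat m6
bar 3: v0=C3 v1=E3 downbeat M3
bar 4: v0=E3 v1=F4 downbeat m2
bar 5: v0=C3 v1=A3 downbeat M6
bar 6: v0=D3 v1=D4 downbeat P8
  -> R1 @ bar 1 tick 0 v(0, 1): D3/D4 P8 -> C3/C4 P8 similar
  -> R4 @ bar 4 tick 0 v(0, 1): E3/F4 m2 untreated
  -> R7 @ bar 4 tick 0 v(1,): E3->F4 leap 13st
  -> R2 @ bar 6 tick 0 v(0, 1): C3/A3 M6 -> D3/D4 P8 similar

(1, 0, R1, (0, 1))
(4, 0, R4, (0, 1))
(4, 0, R7, (1,))
(6, 0, R2, (0, 1))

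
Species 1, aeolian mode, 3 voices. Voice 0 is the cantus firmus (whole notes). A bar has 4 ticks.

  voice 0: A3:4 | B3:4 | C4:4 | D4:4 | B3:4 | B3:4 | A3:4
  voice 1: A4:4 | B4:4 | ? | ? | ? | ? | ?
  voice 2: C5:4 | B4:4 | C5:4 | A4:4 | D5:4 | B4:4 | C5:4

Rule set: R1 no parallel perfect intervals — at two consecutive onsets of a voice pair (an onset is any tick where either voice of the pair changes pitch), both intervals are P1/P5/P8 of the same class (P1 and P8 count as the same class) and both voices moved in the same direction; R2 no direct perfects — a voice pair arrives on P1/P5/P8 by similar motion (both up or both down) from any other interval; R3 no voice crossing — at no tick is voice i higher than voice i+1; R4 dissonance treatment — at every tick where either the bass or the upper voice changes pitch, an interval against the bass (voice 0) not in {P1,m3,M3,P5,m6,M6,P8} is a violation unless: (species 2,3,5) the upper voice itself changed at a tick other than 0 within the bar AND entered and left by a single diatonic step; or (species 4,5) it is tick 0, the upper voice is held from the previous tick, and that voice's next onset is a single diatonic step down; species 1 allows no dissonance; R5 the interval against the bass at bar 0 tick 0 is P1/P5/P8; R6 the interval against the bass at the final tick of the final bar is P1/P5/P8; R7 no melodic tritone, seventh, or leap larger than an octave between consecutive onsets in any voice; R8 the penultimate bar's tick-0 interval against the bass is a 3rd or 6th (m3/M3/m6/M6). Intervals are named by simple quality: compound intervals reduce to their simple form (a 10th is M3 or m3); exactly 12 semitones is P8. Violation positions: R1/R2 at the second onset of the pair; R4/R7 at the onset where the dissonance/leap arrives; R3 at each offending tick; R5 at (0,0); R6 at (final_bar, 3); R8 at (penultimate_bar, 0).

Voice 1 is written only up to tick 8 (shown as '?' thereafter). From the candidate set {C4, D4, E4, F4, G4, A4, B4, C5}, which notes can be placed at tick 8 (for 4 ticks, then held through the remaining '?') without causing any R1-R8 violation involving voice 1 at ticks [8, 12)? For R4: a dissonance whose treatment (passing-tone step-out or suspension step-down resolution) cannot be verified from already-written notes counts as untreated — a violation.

C4: violates R7
D4: violates R4
E4: legal
F4: violates R4,R7
G4: legal
A4: legal
B4: violates R4
C5: violates R1

{A4, E4, G4}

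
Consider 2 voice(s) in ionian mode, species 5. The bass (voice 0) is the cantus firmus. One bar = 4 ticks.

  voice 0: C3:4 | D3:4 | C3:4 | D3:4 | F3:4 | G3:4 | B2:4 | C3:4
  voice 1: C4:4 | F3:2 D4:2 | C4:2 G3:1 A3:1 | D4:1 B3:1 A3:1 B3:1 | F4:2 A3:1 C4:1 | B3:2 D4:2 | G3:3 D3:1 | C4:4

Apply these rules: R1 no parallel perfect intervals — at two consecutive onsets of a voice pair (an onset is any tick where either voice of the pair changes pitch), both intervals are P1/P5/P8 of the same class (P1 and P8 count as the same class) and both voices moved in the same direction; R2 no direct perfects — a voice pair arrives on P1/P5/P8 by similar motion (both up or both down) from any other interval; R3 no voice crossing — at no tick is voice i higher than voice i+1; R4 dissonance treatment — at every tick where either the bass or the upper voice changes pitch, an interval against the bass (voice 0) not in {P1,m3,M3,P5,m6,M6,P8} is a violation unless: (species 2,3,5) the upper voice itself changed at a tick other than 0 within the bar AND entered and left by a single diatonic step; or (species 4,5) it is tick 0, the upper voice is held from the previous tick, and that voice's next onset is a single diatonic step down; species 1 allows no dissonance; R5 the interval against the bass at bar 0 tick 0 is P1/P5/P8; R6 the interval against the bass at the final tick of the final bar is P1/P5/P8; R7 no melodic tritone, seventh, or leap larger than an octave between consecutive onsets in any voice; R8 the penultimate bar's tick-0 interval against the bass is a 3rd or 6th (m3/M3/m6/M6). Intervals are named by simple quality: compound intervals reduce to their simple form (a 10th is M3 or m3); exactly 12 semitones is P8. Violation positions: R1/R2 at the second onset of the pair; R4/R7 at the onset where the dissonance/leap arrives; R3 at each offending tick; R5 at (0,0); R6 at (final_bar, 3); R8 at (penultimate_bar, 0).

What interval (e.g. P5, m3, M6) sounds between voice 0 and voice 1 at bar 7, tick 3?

P8

voice 0=C3 voice 1=C4 -> P8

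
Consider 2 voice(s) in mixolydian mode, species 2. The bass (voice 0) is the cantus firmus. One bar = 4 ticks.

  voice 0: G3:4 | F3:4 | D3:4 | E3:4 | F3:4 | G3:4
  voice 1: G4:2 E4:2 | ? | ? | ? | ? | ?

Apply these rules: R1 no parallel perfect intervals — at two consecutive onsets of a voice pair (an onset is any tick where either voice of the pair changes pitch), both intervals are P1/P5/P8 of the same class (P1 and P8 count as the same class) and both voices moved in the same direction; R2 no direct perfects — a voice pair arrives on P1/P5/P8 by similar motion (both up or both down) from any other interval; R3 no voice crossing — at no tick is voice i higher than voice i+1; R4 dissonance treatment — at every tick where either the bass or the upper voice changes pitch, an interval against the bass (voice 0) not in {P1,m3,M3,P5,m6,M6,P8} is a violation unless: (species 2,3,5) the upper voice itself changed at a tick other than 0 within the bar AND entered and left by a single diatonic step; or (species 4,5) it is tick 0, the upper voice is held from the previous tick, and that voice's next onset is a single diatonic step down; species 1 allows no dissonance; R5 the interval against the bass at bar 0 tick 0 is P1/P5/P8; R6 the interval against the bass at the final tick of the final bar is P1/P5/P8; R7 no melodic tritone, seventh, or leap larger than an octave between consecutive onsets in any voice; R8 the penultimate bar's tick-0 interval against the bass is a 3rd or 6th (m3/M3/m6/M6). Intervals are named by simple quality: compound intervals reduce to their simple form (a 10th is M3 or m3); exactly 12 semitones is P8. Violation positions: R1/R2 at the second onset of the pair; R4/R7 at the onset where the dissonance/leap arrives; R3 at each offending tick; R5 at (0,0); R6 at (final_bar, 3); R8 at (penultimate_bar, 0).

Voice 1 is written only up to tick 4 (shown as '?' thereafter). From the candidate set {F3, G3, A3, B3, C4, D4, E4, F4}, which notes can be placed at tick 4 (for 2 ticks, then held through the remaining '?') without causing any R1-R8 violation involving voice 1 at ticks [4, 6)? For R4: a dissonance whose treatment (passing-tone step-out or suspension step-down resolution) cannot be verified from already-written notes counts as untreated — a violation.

F3: violates R2,R7
G3: violates R4
A3: legal
B3: violates R4
C4: violates R2
D4: legal
E4: violates R4
F4: legal

{A3, D4, F4}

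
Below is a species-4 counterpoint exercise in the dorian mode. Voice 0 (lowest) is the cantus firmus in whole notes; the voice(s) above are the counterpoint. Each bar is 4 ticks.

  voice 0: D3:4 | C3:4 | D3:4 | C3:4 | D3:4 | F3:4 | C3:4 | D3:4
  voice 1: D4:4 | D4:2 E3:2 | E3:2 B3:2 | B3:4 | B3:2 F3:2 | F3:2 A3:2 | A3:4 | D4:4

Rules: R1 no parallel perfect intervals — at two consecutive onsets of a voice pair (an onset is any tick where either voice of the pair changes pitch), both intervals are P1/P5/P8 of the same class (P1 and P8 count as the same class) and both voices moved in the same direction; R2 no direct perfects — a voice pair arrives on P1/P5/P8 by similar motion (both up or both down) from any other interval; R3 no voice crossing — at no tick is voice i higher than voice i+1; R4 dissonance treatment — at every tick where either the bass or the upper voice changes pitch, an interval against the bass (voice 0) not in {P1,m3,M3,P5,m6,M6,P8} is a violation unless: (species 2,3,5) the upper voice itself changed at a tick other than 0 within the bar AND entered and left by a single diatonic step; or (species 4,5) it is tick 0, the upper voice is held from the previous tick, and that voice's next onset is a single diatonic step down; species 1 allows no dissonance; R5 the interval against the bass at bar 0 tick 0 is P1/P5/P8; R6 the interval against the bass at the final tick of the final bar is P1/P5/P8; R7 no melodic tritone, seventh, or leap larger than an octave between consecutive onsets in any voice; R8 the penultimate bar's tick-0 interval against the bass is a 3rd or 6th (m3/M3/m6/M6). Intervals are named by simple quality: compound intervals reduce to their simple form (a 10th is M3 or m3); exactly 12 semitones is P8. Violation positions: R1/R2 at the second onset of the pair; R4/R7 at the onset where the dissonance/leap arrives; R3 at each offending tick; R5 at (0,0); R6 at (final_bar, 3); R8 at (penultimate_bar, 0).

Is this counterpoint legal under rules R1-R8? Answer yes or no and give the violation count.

bar 0: v0=D3 v1=D4 (P8)
bar 1: v0=C3 v1=D4 (M2)
bar 2: v0=D3 v1=E3 (M2)
bar 3: v0=C3 v1=B3 (M7)
bar 4: v0=D3 v1=B3 (M6)
bar 5: v0=F3 v1=F3 (P1)
bar 6: v0=C3 v1=A3 (M6)
bar 7: v0=D3 v1=D4 (P8)
  R4 @ bar1.0: C3/D4 M2 untreated
  R7 @ bar1.2: D4->E3 leap 10st
  R4 @ bar2.0: D3/E3 M2 untreated
  R4 @ bar3.0: C3/B3 M7 untreated
  R7 @ bar4.2: B3->F3 leap 6st
  R2 @ bar7.0: C3/A3 M6 -> D3/D4 P8 similar

No (6 violations)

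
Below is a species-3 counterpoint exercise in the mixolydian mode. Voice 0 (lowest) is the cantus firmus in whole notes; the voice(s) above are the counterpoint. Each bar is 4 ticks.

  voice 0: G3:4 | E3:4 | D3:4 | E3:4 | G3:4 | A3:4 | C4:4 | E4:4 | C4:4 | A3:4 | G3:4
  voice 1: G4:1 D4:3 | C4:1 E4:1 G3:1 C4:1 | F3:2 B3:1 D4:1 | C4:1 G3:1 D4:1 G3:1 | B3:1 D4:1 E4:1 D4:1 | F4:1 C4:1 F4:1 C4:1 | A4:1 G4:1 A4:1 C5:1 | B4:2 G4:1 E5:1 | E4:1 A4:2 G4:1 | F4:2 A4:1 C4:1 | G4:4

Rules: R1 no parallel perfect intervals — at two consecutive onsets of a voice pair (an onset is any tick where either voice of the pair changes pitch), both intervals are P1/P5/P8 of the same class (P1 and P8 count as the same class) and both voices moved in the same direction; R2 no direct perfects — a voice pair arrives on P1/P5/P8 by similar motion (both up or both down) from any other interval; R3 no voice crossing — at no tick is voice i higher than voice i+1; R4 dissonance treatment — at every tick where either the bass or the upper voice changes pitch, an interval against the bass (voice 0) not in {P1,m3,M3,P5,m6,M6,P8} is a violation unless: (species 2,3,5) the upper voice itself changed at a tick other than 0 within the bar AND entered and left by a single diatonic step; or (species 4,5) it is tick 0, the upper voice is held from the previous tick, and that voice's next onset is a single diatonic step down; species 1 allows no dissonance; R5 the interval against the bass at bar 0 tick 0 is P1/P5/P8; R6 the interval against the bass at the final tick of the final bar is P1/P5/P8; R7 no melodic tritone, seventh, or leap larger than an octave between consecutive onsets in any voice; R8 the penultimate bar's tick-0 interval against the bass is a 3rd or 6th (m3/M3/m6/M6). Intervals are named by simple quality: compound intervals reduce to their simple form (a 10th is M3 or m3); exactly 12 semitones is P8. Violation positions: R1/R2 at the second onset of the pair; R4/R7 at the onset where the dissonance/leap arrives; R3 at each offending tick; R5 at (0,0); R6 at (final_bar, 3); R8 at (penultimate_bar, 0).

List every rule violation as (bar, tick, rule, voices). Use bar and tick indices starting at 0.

bar 0: v0=G3 v1=G4 downbeat P8
bar 1: v0=E3 v1=C4 downbeat m6
bar 2: v0=D3 v1=F3 downbeat m3
bar 3: v0=E3 v1=C4 downbeat m6
bar 4: v0=G3 v1=B3 downbeat M3
bar 5: v0=A3 v1=F4 downbeat m6
bar 6: v0=C4 v1=A4 downbeat M6
bar 7: v0=E4 v1=B4 downbeat P5
bar 8: v0=C4 v1=E4 downbeat M3
bar 9: v0=A3 v1=F4 downbeat m6
bar 10: v0=G3 v1=G4 downbeat P8
  -> R7 @ bar 2 tick 2 v(1,): F3->B3 leap 6st
  -> R4 @ bar 3 tick 2 v(0, 1): E3/D4 m7 untreated

(2, 2, R7, (1,))
(3, 2, R4, (0, 1))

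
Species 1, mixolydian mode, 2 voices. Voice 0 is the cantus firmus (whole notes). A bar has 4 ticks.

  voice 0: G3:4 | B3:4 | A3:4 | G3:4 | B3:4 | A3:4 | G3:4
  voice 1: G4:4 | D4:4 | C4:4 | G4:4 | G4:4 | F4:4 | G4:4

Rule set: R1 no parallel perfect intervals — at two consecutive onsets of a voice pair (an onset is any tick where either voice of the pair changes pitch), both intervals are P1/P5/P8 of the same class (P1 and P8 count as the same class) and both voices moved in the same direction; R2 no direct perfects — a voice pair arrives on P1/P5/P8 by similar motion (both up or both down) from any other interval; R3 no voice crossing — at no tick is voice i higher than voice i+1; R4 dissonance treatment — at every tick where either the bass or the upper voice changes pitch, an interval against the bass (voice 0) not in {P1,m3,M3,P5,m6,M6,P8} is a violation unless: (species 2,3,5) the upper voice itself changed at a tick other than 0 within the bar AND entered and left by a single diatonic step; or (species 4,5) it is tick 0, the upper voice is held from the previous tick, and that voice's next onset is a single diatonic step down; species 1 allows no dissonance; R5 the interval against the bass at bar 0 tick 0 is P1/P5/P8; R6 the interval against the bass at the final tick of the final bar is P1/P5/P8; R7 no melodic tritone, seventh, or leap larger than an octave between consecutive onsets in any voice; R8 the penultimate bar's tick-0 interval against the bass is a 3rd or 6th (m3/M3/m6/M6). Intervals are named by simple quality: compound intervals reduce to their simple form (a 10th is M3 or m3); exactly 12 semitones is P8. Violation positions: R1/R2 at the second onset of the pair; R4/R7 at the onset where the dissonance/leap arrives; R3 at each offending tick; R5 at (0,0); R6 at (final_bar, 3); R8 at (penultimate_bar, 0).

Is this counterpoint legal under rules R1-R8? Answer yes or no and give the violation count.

bar 0: v0=G3 v1=G4 (P8)
bar 1: v0=B3 v1=D4 (m3)
bar 2: v0=A3 v1=C4 (m3)
bar 3: v0=G3 v1=G4 (P8)
bar 4: v0=B3 v1=G4 (m6)
bar 5: v0=A3 v1=F4 (m6)
bar 6: v0=G3 v1=G4 (P8)

Yes (0 violations)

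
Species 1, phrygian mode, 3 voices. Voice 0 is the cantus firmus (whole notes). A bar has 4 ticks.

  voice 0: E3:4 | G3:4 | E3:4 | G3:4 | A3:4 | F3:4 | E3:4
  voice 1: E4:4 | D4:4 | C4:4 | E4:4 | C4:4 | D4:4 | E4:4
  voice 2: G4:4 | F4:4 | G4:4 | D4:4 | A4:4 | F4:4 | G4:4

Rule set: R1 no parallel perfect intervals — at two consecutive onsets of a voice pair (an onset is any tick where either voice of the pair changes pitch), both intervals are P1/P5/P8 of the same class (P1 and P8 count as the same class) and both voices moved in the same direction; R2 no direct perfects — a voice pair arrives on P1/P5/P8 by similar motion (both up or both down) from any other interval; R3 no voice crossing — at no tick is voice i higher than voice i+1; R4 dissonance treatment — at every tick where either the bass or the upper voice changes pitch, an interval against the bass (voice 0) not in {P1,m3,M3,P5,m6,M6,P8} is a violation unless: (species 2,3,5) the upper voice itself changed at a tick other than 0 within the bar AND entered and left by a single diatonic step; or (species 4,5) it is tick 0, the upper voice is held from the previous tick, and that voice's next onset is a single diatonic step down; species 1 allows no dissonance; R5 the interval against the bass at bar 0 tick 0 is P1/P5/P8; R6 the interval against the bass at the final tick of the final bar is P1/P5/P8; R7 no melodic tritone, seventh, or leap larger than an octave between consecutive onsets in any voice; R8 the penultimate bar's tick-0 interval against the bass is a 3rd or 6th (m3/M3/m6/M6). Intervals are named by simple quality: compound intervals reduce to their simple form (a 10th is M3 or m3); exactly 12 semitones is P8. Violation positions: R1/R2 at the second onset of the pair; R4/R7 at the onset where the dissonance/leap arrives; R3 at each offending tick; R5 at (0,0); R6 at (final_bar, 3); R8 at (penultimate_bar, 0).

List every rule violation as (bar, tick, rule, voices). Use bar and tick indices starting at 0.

(0, 0, R5, (0, 2))
(1, 0, R4, (0, 2))
(3, 0, R3, (1, 2))
(3, 1, R3, (1, 2))
(3, 2, R3, (1, 2))
(3, 3, R3, (1, 2))
(4, 0, R2, (0, 2))
(5, 0, R1, (0, 2))
(5, 0, R8, (0, 2))
(6, 3, R6, (0, 2))

bar 0: v0=E3 v1=E4 v2=G4 downbeat m3
bar 1: v0=G3 v1=D4 v2=F4 downbeat m7
bar 2: v0=E3 v1=C4 v2=G4 downbeat m3
bar 3: v0=G3 v1=E4 v2=D4 downbeat P5
bar 4: v0=A3 v1=C4 v2=A4 downbeat P8
bar 5: v0=F3 v1=D4 v2=F4 downbeat P8
bar 6: v0=E3 v1=E4 v2=G4 downbeat m3
  -> R5 @ bar 0 tick 0 v(0, 2): opens on m3
  -> R4 @ bar 1 tick 0 v(0, 2): G3/F4 m7 untreated
  -> R3 @ bar 3 tick 0 v(1, 2): E4 above D4
  -> R3 @ bar 3 tick 1 v(1, 2): E4 above D4
  -> R3 @ bar 3 tick 2 v(1, 2): E4 above D4
  -> R3 @ bar 3 tick 3 v(1, 2): E4 above D4
  -> R2 @ bar 4 tick 0 v(0, 2): G3/D4 P5 -> A3/A4 P8 similar
  -> R1 @ bar 5 tick 0 v(0, 2): A3/A4 P8 -> F3/F4 P8 similar
  -> R8 @ bar 5 tick 0 v(0, 2): penult P8 not 3rd/6th
  -> R6 @ bar 6 tick 3 v(0, 2): closes on m3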